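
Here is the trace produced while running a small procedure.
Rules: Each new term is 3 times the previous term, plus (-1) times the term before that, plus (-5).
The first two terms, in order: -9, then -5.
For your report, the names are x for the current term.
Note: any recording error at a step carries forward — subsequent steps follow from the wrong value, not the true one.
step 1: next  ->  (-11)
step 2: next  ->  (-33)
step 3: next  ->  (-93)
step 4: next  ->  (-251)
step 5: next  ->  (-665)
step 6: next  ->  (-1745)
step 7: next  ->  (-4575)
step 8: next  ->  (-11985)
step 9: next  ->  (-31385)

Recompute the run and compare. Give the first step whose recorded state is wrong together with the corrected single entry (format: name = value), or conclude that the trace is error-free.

step 6, x = -1749

Recomputing the run from the initial state:
step 1: x = -11
step 2: x = -33
step 3: x = -93
step 4: x = -251
step 5: x = -665
step 6: x = -1749
step 7: x = -4587
step 8: x = -12017
step 9: x = -31469
The first disagreement with the trace is at step 6, where the value should be x = -1749.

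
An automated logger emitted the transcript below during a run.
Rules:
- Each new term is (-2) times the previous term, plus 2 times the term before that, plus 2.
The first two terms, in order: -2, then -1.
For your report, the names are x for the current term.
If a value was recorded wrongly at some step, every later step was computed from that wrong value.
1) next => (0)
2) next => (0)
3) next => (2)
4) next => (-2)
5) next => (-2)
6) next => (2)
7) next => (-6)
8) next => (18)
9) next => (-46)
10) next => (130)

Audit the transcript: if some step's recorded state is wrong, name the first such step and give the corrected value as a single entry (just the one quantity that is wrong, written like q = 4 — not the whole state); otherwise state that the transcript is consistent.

step 1: x = -2*(-1) + (2)*(-2) + (2) = 0 -> consistent with the transcript
step 2: x = -2*(0) + (2)*(-1) + (2) = 0 -> no discrepancy
step 3: x = -2*(0) + (2)*(0) + (2) = 2 -> no discrepancy
step 4: x = -2*(2) + (2)*(0) + (2) = -2 -> agrees with the transcript
step 5: x = -2*(-2) + (2)*(2) + (2) = 10 -> a discrepancy with the transcript
First deviation found at step 5; the corrected entry is x = 10.

step 5, x = 10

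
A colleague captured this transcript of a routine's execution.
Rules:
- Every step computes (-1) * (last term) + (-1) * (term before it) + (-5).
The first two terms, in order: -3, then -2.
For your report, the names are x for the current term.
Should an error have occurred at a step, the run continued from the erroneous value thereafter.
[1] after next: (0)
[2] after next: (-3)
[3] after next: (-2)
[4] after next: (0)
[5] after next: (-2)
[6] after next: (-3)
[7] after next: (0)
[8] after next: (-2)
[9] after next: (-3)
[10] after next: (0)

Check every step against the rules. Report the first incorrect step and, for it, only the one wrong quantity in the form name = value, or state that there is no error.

1. x = -1*(-2) + (-1)*(-3) + (-5) = 0 (no discrepancy)
2. x = -1*(0) + (-1)*(-2) + (-5) = -3 (confirmed correct)
3. x = -1*(-3) + (-1)*(0) + (-5) = -2 (checks out)
4. x = -1*(-2) + (-1)*(-3) + (-5) = 0 (no discrepancy)
5. x = -1*(0) + (-1)*(-2) + (-5) = -3 (a discrepancy with the transcript)
The earliest wrong entry is at step 5: it should read x = -3.

step 5, x = -3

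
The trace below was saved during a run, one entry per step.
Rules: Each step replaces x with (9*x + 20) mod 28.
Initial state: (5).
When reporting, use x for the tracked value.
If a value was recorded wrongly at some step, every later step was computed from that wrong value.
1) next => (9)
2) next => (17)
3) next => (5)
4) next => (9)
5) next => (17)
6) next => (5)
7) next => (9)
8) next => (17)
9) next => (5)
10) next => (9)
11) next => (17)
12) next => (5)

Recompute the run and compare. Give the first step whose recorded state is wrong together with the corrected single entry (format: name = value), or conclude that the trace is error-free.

no error

Recomputing the run from the initial state:
step 1: x = 9
step 2: x = 17
step 3: x = 5
step 4: x = 9
step 5: x = 17
step 6: x = 5
step 7: x = 9
step 8: x = 17
step 9: x = 5
step 10: x = 9
step 11: x = 17
step 12: x = 5
This matches the trace at every step.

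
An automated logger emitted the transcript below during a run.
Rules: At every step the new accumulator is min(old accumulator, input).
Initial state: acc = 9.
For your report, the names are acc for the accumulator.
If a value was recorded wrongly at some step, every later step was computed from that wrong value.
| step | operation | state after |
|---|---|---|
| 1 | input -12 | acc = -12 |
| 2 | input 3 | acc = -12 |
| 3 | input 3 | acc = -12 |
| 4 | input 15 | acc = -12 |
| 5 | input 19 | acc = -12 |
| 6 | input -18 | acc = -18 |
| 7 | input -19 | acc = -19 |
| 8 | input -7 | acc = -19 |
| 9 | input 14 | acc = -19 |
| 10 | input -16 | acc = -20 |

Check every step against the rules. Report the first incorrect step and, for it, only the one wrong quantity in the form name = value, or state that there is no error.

step 10, acc = -19

Recomputing the run from the initial state:
step 1: acc = -12
step 2: acc = -12
step 3: acc = -12
step 4: acc = -12
step 5: acc = -12
step 6: acc = -18
step 7: acc = -19
step 8: acc = -19
step 9: acc = -19
step 10: acc = -19
The first disagreement with the transcript is at step 10, where the value should be acc = -19.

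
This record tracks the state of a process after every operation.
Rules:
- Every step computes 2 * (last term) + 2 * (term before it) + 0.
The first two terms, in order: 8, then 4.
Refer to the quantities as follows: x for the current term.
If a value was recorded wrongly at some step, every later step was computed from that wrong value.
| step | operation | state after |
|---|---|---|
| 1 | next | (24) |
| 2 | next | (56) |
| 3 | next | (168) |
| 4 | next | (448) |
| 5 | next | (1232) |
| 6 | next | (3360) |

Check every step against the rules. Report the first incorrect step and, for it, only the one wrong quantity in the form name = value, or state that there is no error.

step 3, x = 160

Recomputing the run from the initial state:
step 1: x = 24
step 2: x = 56
step 3: x = 160
step 4: x = 432
step 5: x = 1184
step 6: x = 3232
The first disagreement with the record is at step 3, where the value should be x = 160.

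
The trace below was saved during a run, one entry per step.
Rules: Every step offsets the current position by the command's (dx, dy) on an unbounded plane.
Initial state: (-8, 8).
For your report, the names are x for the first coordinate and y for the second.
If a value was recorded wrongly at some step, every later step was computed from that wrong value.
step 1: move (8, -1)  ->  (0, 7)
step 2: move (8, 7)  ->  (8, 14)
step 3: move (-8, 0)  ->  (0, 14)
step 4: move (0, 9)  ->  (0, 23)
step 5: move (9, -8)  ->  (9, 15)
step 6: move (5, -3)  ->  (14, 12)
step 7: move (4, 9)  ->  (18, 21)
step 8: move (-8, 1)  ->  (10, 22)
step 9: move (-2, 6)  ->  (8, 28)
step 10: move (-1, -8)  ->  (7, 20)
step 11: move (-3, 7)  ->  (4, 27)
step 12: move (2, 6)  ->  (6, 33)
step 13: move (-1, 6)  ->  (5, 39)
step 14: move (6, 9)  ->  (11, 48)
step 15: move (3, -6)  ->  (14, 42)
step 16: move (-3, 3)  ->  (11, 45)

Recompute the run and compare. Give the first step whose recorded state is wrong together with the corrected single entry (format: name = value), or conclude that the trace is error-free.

no error

step 1: x = -8 + (8) = 0, y = 8 + (-1) = 7 -> consistent with the trace
step 2: x = 0 + (8) = 8, y = 7 + (7) = 14 -> in agreement
step 3: x = 8 + (-8) = 0, y = 14 + (0) = 14 -> exactly as logged
step 4: x = 0 + (0) = 0, y = 14 + (9) = 23 -> exactly as logged
step 5: x = 0 + (9) = 9, y = 23 + (-8) = 15 -> same as recorded
step 6: x = 9 + (5) = 14, y = 15 + (-3) = 12 -> same as recorded
step 7: x = 14 + (4) = 18, y = 12 + (9) = 21 -> in agreement
step 8: x = 18 + (-8) = 10, y = 21 + (1) = 22 -> same as recorded
step 9: x = 10 + (-2) = 8, y = 22 + (6) = 28 -> verified
step 10: x = 8 + (-1) = 7, y = 28 + (-8) = 20 -> no discrepancy
step 11: x = 7 + (-3) = 4, y = 20 + (7) = 27 -> same as recorded
step 12: x = 4 + (2) = 6, y = 27 + (6) = 33 -> confirmed correct
step 13: x = 6 + (-1) = 5, y = 33 + (6) = 39 -> exactly as logged
step 14: x = 5 + (6) = 11, y = 39 + (9) = 48 -> checks out
step 15: x = 11 + (3) = 14, y = 48 + (-6) = 42 -> in agreement
step 16: x = 14 + (-3) = 11, y = 42 + (3) = 45 -> verified
All steps check out; nothing to correct.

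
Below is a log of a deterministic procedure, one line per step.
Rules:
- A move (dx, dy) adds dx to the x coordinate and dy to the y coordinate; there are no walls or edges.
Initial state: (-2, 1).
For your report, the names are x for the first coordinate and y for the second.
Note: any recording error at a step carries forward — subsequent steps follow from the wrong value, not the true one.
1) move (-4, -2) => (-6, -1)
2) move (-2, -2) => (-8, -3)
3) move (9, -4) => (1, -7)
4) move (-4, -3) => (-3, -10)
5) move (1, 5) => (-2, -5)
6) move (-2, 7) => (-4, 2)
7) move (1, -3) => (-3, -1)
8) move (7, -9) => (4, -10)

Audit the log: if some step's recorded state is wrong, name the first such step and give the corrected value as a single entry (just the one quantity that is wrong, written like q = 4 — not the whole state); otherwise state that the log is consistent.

Recomputing the run from the initial state:
step 1: x = -6, y = -1
step 2: x = -8, y = -3
step 3: x = 1, y = -7
step 4: x = -3, y = -10
step 5: x = -2, y = -5
step 6: x = -4, y = 2
step 7: x = -3, y = -1
step 8: x = 4, y = -10
This matches the log at every step.

no error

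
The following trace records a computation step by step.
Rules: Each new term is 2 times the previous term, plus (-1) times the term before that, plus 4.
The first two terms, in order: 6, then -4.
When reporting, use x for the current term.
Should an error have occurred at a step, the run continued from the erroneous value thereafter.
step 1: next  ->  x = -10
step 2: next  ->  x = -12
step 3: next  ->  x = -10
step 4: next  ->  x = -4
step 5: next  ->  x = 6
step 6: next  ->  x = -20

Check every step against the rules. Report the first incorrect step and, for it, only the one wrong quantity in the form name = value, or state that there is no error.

step 6, x = 20

Step 1: x = 2*(-4) + (-1)*(6) + (4) = -10 — no discrepancy.
Step 2: x = 2*(-10) + (-1)*(-4) + (4) = -12 — exactly as logged.
Step 3: x = 2*(-12) + (-1)*(-10) + (4) = -10 — consistent with the trace.
Step 4: x = 2*(-10) + (-1)*(-12) + (4) = -4 — verified.
Step 5: x = 2*(-4) + (-1)*(-10) + (4) = 6 — consistent with the trace.
Step 6: x = 2*(6) + (-1)*(-4) + (4) = 20 — not what was recorded.
The earliest wrong entry is at step 6: it should read x = 20.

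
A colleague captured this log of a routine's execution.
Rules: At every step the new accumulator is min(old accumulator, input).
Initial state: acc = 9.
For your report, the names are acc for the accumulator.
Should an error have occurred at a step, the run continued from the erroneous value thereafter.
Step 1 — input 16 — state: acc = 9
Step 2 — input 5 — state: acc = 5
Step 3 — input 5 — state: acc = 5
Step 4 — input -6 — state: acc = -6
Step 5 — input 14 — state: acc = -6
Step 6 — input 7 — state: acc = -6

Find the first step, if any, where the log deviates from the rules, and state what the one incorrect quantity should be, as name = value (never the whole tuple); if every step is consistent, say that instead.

no error

Step 1: acc = min(9, 16) = 9 — matches.
Step 2: acc = min(9, 5) = 5 — matches.
Step 3: acc = min(5, 5) = 5 — verified.
Step 4: acc = min(5, -6) = -6 — checks out.
Step 5: acc = min(-6, 14) = -6 — no discrepancy.
Step 6: acc = min(-6, 7) = -6 — verified.
The recomputation confirms every line.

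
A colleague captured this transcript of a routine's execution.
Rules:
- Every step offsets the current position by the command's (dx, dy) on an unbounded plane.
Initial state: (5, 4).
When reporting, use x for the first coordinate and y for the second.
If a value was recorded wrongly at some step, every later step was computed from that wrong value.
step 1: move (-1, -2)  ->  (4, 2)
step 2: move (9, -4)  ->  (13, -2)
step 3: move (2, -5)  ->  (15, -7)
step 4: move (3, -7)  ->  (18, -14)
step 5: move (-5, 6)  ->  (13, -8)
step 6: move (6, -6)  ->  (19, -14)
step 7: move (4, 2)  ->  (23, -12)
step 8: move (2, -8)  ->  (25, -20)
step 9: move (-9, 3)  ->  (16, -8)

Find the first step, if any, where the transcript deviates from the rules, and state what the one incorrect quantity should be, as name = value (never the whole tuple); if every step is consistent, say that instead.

step 9, y = -17

Recomputing the run from the initial state:
step 1: x = 4, y = 2
step 2: x = 13, y = -2
step 3: x = 15, y = -7
step 4: x = 18, y = -14
step 5: x = 13, y = -8
step 6: x = 19, y = -14
step 7: x = 23, y = -12
step 8: x = 25, y = -20
step 9: x = 16, y = -17
The first disagreement with the transcript is at step 9, where the value should be y = -17.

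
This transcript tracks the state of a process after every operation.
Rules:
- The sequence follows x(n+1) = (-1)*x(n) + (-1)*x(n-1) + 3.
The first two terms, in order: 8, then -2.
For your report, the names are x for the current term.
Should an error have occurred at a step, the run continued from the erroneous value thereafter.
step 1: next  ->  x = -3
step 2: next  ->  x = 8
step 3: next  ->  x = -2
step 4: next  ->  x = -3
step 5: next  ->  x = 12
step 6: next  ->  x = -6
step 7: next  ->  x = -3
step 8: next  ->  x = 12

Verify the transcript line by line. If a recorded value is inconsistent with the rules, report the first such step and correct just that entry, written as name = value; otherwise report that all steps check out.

step 5, x = 8

Recomputing the run from the initial state:
step 1: x = -3
step 2: x = 8
step 3: x = -2
step 4: x = -3
step 5: x = 8
step 6: x = -2
step 7: x = -3
step 8: x = 8
The first disagreement with the transcript is at step 5, where the value should be x = 8.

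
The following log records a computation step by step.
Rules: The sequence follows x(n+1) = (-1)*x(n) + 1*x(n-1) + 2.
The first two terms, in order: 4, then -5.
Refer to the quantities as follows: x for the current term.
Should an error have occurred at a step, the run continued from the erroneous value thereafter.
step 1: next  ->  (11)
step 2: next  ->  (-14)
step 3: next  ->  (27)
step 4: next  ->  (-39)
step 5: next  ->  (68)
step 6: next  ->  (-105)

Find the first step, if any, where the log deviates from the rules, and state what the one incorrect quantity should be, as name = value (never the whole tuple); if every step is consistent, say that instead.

no error

1. x = -1*(-5) + (1)*(4) + (2) = 11 (checks out)
2. x = -1*(11) + (1)*(-5) + (2) = -14 (agrees with the log)
3. x = -1*(-14) + (1)*(11) + (2) = 27 (exactly as logged)
4. x = -1*(27) + (1)*(-14) + (2) = -39 (in agreement)
5. x = -1*(-39) + (1)*(27) + (2) = 68 (exactly as logged)
6. x = -1*(68) + (1)*(-39) + (2) = -105 (agrees with the log)
All steps check out; nothing to correct.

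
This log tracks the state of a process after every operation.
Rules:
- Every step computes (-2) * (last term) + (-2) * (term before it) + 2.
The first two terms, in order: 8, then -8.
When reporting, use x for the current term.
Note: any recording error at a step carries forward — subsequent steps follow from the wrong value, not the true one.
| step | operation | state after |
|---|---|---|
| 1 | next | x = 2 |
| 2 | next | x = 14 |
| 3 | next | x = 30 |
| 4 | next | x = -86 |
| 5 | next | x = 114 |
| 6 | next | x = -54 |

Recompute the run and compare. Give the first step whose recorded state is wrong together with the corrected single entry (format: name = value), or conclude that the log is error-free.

Recomputing the run from the initial state:
step 1: x = 2
step 2: x = 14
step 3: x = -30
step 4: x = 34
step 5: x = -6
step 6: x = -54
The first disagreement with the log is at step 3, where the value should be x = -30.

step 3, x = -30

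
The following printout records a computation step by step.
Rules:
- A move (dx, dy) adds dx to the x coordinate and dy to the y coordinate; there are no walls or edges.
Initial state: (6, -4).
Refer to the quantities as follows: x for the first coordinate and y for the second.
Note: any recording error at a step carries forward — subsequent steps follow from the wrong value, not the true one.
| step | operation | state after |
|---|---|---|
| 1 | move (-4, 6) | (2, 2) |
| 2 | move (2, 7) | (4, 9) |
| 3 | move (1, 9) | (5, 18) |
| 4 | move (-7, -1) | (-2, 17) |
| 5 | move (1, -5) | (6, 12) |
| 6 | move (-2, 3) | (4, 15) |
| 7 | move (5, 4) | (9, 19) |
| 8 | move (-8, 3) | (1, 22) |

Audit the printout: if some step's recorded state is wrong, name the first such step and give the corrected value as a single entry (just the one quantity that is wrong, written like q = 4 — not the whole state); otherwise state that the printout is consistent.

1. x = 6 + (-4) = 2, y = -4 + (6) = 2 (consistent with the printout)
2. x = 2 + (2) = 4, y = 2 + (7) = 9 (confirmed correct)
3. x = 4 + (1) = 5, y = 9 + (9) = 18 (exactly as logged)
4. x = 5 + (-7) = -2, y = 18 + (-1) = 17 (confirmed correct)
5. x = -2 + (1) = -1, y = 17 + (-5) = 12 (the printout has a different value)
That makes step 5 the first incorrect line — x = -1 is what it should show.

step 5, x = -1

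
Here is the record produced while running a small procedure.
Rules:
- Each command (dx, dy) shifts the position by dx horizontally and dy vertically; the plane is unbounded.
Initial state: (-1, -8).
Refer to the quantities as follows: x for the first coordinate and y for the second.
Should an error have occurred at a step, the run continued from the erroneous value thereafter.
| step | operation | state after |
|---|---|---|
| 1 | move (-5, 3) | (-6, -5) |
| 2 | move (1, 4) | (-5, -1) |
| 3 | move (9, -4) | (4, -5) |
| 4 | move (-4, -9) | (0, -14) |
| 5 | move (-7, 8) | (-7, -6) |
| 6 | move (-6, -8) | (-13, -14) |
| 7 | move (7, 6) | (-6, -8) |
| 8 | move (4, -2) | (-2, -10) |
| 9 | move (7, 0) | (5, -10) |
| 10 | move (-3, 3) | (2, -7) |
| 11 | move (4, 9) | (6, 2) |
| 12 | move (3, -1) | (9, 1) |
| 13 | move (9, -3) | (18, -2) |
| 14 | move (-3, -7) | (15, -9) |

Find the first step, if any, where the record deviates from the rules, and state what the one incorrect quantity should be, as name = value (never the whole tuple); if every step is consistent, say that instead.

Recomputing the run from the initial state:
step 1: x = -6, y = -5
step 2: x = -5, y = -1
step 3: x = 4, y = -5
step 4: x = 0, y = -14
step 5: x = -7, y = -6
step 6: x = -13, y = -14
step 7: x = -6, y = -8
step 8: x = -2, y = -10
step 9: x = 5, y = -10
step 10: x = 2, y = -7
step 11: x = 6, y = 2
step 12: x = 9, y = 1
step 13: x = 18, y = -2
step 14: x = 15, y = -9
This matches the record at every step.

no error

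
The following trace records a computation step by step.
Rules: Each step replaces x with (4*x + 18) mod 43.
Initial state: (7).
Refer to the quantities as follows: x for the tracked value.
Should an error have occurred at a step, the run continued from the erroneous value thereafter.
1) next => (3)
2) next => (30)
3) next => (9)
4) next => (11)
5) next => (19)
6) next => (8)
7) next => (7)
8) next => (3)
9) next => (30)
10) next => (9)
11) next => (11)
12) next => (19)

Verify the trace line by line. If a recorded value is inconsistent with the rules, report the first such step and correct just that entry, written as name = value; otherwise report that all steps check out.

Recomputing the run from the initial state:
step 1: x = 3
step 2: x = 30
step 3: x = 9
step 4: x = 11
step 5: x = 19
step 6: x = 8
step 7: x = 7
step 8: x = 3
step 9: x = 30
step 10: x = 9
step 11: x = 11
step 12: x = 19
This matches the trace at every step.

no error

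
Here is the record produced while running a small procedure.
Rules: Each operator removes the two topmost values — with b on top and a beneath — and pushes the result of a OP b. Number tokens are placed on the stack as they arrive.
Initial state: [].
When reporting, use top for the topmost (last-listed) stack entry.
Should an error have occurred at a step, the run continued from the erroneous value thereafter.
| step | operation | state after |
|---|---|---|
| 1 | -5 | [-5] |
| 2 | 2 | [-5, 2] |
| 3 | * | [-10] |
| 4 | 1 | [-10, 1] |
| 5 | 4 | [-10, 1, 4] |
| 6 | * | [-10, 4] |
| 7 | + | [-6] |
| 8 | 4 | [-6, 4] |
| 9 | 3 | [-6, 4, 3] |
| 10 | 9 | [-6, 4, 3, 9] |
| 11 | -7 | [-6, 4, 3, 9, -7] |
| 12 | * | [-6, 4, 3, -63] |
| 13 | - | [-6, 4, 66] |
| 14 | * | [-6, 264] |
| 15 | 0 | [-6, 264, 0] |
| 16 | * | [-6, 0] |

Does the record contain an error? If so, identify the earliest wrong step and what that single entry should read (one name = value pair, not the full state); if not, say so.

no error

Recomputing the run from the initial state:
step 1: [-5]
step 2: [-5, 2]
step 3: [-10]
step 4: [-10, 1]
step 5: [-10, 1, 4]
step 6: [-10, 4]
step 7: [-6]
step 8: [-6, 4]
step 9: [-6, 4, 3]
step 10: [-6, 4, 3, 9]
step 11: [-6, 4, 3, 9, -7]
step 12: [-6, 4, 3, -63]
step 13: [-6, 4, 66]
step 14: [-6, 264]
step 15: [-6, 264, 0]
step 16: [-6, 0]
This matches the record at every step.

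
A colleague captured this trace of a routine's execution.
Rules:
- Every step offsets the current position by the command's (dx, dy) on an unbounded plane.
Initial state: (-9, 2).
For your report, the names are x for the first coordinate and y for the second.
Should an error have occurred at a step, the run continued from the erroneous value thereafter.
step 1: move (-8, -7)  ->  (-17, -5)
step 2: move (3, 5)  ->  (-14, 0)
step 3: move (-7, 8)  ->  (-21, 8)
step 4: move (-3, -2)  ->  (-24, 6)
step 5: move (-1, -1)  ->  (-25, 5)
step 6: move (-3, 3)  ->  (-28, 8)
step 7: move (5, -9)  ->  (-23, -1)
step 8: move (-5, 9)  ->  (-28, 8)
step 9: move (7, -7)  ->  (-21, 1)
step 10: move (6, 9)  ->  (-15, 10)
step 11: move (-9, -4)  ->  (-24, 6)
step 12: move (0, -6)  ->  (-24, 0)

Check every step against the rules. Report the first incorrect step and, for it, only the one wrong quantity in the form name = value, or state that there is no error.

no error

Recomputing the run from the initial state:
step 1: x = -17, y = -5
step 2: x = -14, y = 0
step 3: x = -21, y = 8
step 4: x = -24, y = 6
step 5: x = -25, y = 5
step 6: x = -28, y = 8
step 7: x = -23, y = -1
step 8: x = -28, y = 8
step 9: x = -21, y = 1
step 10: x = -15, y = 10
step 11: x = -24, y = 6
step 12: x = -24, y = 0
This matches the trace at every step.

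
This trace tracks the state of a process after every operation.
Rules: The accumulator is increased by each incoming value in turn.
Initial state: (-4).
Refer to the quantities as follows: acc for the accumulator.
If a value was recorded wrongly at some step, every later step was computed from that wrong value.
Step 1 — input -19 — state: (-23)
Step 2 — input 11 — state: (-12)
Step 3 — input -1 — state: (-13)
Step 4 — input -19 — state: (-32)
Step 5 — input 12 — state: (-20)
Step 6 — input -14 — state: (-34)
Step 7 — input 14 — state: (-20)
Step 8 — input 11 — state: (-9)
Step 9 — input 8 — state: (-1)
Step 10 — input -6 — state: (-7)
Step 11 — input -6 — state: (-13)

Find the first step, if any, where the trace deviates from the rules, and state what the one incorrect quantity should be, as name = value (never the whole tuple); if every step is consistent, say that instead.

no error

step 1: acc = -4 + -19 = -23 -> confirmed correct
step 2: acc = -23 + 11 = -12 -> verified
step 3: acc = -12 + -1 = -13 -> confirmed correct
step 4: acc = -13 + -19 = -32 -> agrees with the trace
step 5: acc = -32 + 12 = -20 -> in agreement
step 6: acc = -20 + -14 = -34 -> no discrepancy
step 7: acc = -34 + 14 = -20 -> confirmed correct
step 8: acc = -20 + 11 = -9 -> exactly as logged
step 9: acc = -9 + 8 = -1 -> no discrepancy
step 10: acc = -1 + -6 = -7 -> matches
step 11: acc = -7 + -6 = -13 -> matches
Nothing is out of place; the run is error-free.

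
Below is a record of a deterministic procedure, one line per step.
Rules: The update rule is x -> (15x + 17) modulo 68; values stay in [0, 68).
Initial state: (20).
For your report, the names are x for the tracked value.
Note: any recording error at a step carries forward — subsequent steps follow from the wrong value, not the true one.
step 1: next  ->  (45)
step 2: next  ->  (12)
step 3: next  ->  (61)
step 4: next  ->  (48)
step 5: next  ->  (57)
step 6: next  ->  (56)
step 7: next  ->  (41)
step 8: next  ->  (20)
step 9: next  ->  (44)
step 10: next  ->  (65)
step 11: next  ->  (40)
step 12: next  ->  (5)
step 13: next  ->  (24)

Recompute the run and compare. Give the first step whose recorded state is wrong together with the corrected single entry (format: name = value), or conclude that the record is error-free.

Step 1: x = (15*20 + 17) mod 68 = 45 — verified.
Step 2: x = (15*45 + 17) mod 68 = 12 — no discrepancy.
Step 3: x = (15*12 + 17) mod 68 = 61 — in agreement.
Step 4: x = (15*61 + 17) mod 68 = 48 — checks out.
Step 5: x = (15*48 + 17) mod 68 = 57 — same as recorded.
Step 6: x = (15*57 + 17) mod 68 = 56 — confirmed correct.
Step 7: x = (15*56 + 17) mod 68 = 41 — confirmed correct.
Step 8: x = (15*41 + 17) mod 68 = 20 — exactly as logged.
Step 9: x = (15*20 + 17) mod 68 = 45 — first mismatch against the record.
Conclusion: step 9 carries the first error; the entry should be x = 45.

step 9, x = 45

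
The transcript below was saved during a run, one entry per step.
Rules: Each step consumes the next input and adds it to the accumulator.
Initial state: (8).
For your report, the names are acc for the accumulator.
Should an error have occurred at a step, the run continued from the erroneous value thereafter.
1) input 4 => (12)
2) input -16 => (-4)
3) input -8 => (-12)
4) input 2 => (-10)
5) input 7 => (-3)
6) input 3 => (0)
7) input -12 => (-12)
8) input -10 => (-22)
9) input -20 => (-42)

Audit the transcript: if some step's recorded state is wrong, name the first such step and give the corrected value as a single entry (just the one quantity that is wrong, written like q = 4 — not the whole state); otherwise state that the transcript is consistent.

no error

Recomputing the run from the initial state:
step 1: acc = 12
step 2: acc = -4
step 3: acc = -12
step 4: acc = -10
step 5: acc = -3
step 6: acc = 0
step 7: acc = -12
step 8: acc = -22
step 9: acc = -42
This matches the transcript at every step.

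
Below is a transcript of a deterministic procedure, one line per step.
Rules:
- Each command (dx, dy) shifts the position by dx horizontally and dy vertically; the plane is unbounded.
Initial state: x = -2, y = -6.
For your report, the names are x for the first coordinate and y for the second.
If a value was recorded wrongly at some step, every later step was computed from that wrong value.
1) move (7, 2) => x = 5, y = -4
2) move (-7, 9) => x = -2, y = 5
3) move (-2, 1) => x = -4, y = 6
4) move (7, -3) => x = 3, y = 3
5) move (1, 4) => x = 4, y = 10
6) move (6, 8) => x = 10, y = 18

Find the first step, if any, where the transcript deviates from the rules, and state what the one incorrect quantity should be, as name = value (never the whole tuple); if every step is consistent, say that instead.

step 5, y = 7

Step 1: x = -2 + (7) = 5, y = -6 + (2) = -4 — confirmed correct.
Step 2: x = 5 + (-7) = -2, y = -4 + (9) = 5 — consistent with the transcript.
Step 3: x = -2 + (-2) = -4, y = 5 + (1) = 6 — no discrepancy.
Step 4: x = -4 + (7) = 3, y = 6 + (-3) = 3 — same as recorded.
Step 5: x = 3 + (1) = 4, y = 3 + (4) = 7 — this is not what the transcript shows.
That makes step 5 the first incorrect line — y = 7 is what it should show.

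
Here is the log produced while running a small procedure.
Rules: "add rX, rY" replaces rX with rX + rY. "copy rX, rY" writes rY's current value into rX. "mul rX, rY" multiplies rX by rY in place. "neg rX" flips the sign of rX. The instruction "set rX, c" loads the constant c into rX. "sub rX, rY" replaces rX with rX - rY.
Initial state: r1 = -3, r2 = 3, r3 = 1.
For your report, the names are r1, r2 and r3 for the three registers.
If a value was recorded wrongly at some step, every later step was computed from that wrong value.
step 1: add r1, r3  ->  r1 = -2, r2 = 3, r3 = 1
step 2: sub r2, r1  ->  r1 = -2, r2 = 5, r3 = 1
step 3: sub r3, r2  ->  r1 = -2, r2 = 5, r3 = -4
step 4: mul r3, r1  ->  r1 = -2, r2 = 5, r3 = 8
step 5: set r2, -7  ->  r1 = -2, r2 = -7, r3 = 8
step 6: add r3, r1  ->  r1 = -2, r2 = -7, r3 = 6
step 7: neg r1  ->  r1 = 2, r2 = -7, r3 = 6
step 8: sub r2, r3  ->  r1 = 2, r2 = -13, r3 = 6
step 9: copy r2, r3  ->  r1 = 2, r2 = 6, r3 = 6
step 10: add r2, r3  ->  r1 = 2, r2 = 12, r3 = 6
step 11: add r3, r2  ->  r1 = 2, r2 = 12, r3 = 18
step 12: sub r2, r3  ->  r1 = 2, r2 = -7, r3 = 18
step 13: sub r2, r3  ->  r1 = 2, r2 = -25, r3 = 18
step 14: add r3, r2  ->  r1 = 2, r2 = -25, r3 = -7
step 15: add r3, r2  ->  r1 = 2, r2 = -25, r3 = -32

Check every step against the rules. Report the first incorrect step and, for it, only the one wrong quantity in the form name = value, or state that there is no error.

step 12, r2 = -6

Step 1: r1 = -3 + 1 = -2 — same as recorded.
Step 2: r2 = 3 - -2 = 5 — consistent with the log.
Step 3: r3 = 1 - 5 = -4 — exactly as logged.
Step 4: r3 = -4 * -2 = 8 — confirmed correct.
Step 5: r2 = -7 — consistent with the log.
Step 6: r3 = 8 + -2 = 6 — in agreement.
Step 7: r1 = -(-2) = 2 — no discrepancy.
Step 8: r2 = -7 - 6 = -13 — confirmed correct.
Step 9: r2 = 6 — confirmed correct.
Step 10: r2 = 6 + 6 = 12 — in agreement.
Step 11: r3 = 6 + 12 = 18 — verified.
Step 12: r2 = 12 - 18 = -6 — the log disagrees here.
Conclusion: step 12 carries the first error; the entry should be r2 = -6.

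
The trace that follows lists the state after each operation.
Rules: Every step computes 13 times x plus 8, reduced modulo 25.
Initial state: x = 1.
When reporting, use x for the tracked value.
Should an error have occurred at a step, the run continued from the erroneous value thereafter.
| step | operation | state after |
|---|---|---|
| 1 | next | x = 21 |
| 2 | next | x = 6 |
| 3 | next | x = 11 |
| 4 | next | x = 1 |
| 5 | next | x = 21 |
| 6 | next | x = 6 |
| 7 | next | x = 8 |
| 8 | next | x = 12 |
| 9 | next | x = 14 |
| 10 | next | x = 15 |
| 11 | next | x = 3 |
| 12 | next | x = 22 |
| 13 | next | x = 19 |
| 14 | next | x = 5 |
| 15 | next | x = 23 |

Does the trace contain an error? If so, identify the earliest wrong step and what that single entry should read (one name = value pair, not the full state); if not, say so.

step 7, x = 11

Step 1: x = (13*1 + 8) mod 25 = 21 — confirmed correct.
Step 2: x = (13*21 + 8) mod 25 = 6 — confirmed correct.
Step 3: x = (13*6 + 8) mod 25 = 11 — confirmed correct.
Step 4: x = (13*11 + 8) mod 25 = 1 — checks out.
Step 5: x = (13*1 + 8) mod 25 = 21 — consistent with the trace.
Step 6: x = (13*21 + 8) mod 25 = 6 — consistent with the trace.
Step 7: x = (13*6 + 8) mod 25 = 11 — the recorded entry deviates here.
So the first discrepancy is step 7, where the right value is x = 11.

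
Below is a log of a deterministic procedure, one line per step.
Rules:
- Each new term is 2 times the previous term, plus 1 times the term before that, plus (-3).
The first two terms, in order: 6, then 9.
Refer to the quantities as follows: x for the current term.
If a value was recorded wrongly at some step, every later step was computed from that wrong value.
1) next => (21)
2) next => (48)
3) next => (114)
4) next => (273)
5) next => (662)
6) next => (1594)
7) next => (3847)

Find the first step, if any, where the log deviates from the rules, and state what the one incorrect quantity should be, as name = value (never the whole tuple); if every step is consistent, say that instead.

step 5, x = 657

Step 1: x = 2*(9) + (1)*(6) + (-3) = 21 — same as recorded.
Step 2: x = 2*(21) + (1)*(9) + (-3) = 48 — verified.
Step 3: x = 2*(48) + (1)*(21) + (-3) = 114 — consistent with the log.
Step 4: x = 2*(114) + (1)*(48) + (-3) = 273 — checks out.
Step 5: x = 2*(273) + (1)*(114) + (-3) = 657 — the log has a different value.
First incorrect step: 5; the correct value is x = 657.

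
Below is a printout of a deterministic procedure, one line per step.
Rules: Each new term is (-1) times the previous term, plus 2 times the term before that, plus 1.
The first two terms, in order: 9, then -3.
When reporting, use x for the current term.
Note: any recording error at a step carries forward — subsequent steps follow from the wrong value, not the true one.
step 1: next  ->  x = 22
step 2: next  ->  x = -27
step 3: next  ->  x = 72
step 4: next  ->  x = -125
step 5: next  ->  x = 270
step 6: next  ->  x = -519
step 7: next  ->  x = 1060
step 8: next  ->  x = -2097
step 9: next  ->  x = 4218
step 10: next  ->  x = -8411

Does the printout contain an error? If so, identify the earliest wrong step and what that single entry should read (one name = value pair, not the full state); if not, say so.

step 1: x = -1*(-3) + (2)*(9) + (1) = 22 -> exactly as logged
step 2: x = -1*(22) + (2)*(-3) + (1) = -27 -> verified
step 3: x = -1*(-27) + (2)*(22) + (1) = 72 -> confirmed correct
step 4: x = -1*(72) + (2)*(-27) + (1) = -125 -> consistent with the printout
step 5: x = -1*(-125) + (2)*(72) + (1) = 270 -> verified
step 6: x = -1*(270) + (2)*(-125) + (1) = -519 -> consistent with the printout
step 7: x = -1*(-519) + (2)*(270) + (1) = 1060 -> consistent with the printout
step 8: x = -1*(1060) + (2)*(-519) + (1) = -2097 -> matches
step 9: x = -1*(-2097) + (2)*(1060) + (1) = 4218 -> no discrepancy
step 10: x = -1*(4218) + (2)*(-2097) + (1) = -8411 -> exactly as logged
No step deviates from the rules.

no error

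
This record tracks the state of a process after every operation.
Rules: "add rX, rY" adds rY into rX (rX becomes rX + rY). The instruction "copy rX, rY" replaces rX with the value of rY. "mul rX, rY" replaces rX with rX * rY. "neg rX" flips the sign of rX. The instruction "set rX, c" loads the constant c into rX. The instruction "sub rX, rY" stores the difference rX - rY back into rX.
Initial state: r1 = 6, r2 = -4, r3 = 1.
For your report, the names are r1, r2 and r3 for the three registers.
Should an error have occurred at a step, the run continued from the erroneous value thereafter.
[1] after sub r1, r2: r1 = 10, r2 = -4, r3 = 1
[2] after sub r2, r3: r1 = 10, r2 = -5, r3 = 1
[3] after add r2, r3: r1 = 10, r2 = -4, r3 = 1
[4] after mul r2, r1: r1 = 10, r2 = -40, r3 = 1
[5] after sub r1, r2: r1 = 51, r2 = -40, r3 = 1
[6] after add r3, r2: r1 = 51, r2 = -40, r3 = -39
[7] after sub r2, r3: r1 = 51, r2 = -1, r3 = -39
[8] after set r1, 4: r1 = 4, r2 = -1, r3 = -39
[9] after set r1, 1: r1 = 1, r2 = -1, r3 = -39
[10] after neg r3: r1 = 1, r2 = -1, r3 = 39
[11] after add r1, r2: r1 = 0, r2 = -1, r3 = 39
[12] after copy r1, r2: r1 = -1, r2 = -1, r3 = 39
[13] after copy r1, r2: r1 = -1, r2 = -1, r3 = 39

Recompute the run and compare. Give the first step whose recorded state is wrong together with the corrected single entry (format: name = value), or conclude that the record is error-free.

Recomputing the run from the initial state:
step 1: r1 = 10, r2 = -4, r3 = 1
step 2: r1 = 10, r2 = -5, r3 = 1
step 3: r1 = 10, r2 = -4, r3 = 1
step 4: r1 = 10, r2 = -40, r3 = 1
step 5: r1 = 50, r2 = -40, r3 = 1
step 6: r1 = 50, r2 = -40, r3 = -39
step 7: r1 = 50, r2 = -1, r3 = -39
step 8: r1 = 4, r2 = -1, r3 = -39
step 9: r1 = 1, r2 = -1, r3 = -39
step 10: r1 = 1, r2 = -1, r3 = 39
step 11: r1 = 0, r2 = -1, r3 = 39
step 12: r1 = -1, r2 = -1, r3 = 39
step 13: r1 = -1, r2 = -1, r3 = 39
The first disagreement with the record is at step 5, where the value should be r1 = 50.

step 5, r1 = 50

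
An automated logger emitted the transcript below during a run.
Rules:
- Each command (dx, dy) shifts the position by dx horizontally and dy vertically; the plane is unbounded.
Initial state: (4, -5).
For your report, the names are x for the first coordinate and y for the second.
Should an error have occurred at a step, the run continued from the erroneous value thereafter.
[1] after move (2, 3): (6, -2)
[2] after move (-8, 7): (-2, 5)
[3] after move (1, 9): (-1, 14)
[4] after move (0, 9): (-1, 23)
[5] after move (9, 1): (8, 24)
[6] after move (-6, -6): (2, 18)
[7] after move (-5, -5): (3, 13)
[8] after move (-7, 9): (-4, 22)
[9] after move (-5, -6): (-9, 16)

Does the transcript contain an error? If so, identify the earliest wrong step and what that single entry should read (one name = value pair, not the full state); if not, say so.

step 7, x = -3

step 1: x = 4 + (2) = 6, y = -5 + (3) = -2 -> verified
step 2: x = 6 + (-8) = -2, y = -2 + (7) = 5 -> in agreement
step 3: x = -2 + (1) = -1, y = 5 + (9) = 14 -> checks out
step 4: x = -1 + (0) = -1, y = 14 + (9) = 23 -> same as recorded
step 5: x = -1 + (9) = 8, y = 23 + (1) = 24 -> no discrepancy
step 6: x = 8 + (-6) = 2, y = 24 + (-6) = 18 -> matches
step 7: x = 2 + (-5) = -3, y = 18 + (-5) = 13 -> the recorded entry deviates here
Step 7 is the first one off; corrected, x = -3.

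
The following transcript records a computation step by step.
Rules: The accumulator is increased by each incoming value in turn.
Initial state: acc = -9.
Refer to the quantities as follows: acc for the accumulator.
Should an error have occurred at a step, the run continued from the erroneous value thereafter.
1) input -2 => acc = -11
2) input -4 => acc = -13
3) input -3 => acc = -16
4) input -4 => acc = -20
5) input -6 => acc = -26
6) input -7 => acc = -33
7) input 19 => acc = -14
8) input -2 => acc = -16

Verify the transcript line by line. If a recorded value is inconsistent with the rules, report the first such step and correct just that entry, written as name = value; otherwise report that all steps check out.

Step 1: acc = -9 + -2 = -11 — exactly as logged.
Step 2: acc = -11 + -4 = -15 — the recorded entry deviates here.
First incorrect step: 2; the correct value is acc = -15.

step 2, acc = -15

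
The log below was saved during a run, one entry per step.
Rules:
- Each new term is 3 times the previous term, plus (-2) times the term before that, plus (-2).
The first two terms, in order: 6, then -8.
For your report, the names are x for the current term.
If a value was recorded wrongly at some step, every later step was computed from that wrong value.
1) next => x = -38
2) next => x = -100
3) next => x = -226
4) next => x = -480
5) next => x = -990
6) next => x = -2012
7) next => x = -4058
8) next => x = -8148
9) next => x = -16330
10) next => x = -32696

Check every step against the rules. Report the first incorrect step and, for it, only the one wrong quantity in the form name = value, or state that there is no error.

step 1: x = 3*(-8) + (-2)*(6) + (-2) = -38 -> in agreement
step 2: x = 3*(-38) + (-2)*(-8) + (-2) = -100 -> verified
step 3: x = 3*(-100) + (-2)*(-38) + (-2) = -226 -> exactly as logged
step 4: x = 3*(-226) + (-2)*(-100) + (-2) = -480 -> confirmed correct
step 5: x = 3*(-480) + (-2)*(-226) + (-2) = -990 -> no discrepancy
step 6: x = 3*(-990) + (-2)*(-480) + (-2) = -2012 -> confirmed correct
step 7: x = 3*(-2012) + (-2)*(-990) + (-2) = -4058 -> verified
step 8: x = 3*(-4058) + (-2)*(-2012) + (-2) = -8152 -> the log has a different value
First incorrect step: 8; the correct value is x = -8152.

step 8, x = -8152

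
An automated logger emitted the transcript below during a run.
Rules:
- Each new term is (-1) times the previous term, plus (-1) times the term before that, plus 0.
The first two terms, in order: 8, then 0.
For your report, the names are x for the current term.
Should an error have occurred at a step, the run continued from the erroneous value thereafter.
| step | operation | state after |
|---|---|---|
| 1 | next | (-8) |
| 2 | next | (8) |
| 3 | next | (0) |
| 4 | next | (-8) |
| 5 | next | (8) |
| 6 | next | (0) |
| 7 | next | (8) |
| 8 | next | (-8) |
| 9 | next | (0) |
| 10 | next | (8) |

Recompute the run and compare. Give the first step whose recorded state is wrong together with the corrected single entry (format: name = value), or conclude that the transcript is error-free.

Step 1: x = -1*(0) + (-1)*(8) + (0) = -8 — confirmed correct.
Step 2: x = -1*(-8) + (-1)*(0) + (0) = 8 — in agreement.
Step 3: x = -1*(8) + (-1)*(-8) + (0) = 0 — no discrepancy.
Step 4: x = -1*(0) + (-1)*(8) + (0) = -8 — agrees with the transcript.
Step 5: x = -1*(-8) + (-1)*(0) + (0) = 8 — no discrepancy.
Step 6: x = -1*(8) + (-1)*(-8) + (0) = 0 — in agreement.
Step 7: x = -1*(0) + (-1)*(8) + (0) = -8 — first mismatch against the transcript.
Step 7 is the first one off; corrected, x = -8.

step 7, x = -8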